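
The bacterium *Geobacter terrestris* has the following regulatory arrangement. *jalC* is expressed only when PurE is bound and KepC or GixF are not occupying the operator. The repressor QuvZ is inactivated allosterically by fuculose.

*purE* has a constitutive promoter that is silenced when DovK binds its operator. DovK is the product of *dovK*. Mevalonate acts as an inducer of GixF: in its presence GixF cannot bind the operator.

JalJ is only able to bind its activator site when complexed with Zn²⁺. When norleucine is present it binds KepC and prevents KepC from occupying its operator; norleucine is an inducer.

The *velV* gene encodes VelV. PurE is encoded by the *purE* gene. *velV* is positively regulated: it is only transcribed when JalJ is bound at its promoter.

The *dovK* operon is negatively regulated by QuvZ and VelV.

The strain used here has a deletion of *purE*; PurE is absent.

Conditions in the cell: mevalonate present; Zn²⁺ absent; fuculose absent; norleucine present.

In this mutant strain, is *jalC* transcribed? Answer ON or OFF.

Norleucine is present, so KepC is inactive.
PurE is non-functional in this strain, so it has no effect.
Mevalonate is present, so GixF is inactive.
Required activator PurE is absent, so *jalC* is not transcribed.

OFF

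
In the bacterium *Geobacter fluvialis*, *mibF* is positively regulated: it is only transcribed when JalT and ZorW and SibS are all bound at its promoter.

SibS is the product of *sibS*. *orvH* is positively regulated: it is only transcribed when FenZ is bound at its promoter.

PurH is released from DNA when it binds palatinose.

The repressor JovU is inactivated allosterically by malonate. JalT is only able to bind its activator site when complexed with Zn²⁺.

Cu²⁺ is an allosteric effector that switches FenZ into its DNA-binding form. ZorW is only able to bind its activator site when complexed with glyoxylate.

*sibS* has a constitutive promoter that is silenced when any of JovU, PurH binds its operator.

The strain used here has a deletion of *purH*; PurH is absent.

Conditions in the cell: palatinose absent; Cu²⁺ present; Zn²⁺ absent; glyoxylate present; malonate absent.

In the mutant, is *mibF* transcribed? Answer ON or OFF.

Zn²⁺ is absent, so JalT is inactive.
Glyoxylate is present, so ZorW is active.
Malonate is absent, so JovU is active.
PurH is non-functional in this strain, so it has no effect.
With repressor JovU bound, *sibS* is not transcribed.
So SibS is not produced.
Required activator JalT is absent, so *mibF* is not transcribed.

OFF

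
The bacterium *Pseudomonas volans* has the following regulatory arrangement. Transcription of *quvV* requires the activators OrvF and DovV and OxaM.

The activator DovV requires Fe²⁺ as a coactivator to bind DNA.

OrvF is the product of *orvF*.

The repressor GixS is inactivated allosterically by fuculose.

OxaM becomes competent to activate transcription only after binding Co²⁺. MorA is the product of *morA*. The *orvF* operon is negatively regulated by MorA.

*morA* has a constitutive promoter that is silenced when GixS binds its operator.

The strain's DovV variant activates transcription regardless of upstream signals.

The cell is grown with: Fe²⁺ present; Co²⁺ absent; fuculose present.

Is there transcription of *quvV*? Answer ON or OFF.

OFF

Fuculose is present, so GixS is inactive.
With no repressor bound, *morA* is transcribed.
So MorA is produced and active.
With repressor MorA bound, *orvF* is not transcribed.
So OrvF is not produced.
DovV is constitutively active in this strain.
Co²⁺ is absent, so OxaM is inactive.
Required activator OrvF is absent, so *quvV* is not transcribed.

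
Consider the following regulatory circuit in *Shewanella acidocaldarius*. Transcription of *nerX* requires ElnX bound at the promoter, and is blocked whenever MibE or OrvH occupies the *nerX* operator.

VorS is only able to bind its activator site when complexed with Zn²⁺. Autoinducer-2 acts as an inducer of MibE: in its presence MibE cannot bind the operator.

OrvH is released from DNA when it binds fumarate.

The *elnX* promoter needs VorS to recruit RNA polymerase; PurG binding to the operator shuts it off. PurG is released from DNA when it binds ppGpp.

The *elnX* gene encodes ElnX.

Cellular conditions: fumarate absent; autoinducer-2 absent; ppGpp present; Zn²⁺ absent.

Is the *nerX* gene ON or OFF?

OFF

Autoinducer-2 is absent, so MibE is active.
Fumarate is absent, so OrvH is active.
ppGpp is present, so PurG is inactive.
Zn²⁺ is absent, so VorS is inactive.
Required activator VorS is absent, so *elnX* is not transcribed.
So ElnX is not produced.
With repressor MibE bound, *nerX* is not transcribed.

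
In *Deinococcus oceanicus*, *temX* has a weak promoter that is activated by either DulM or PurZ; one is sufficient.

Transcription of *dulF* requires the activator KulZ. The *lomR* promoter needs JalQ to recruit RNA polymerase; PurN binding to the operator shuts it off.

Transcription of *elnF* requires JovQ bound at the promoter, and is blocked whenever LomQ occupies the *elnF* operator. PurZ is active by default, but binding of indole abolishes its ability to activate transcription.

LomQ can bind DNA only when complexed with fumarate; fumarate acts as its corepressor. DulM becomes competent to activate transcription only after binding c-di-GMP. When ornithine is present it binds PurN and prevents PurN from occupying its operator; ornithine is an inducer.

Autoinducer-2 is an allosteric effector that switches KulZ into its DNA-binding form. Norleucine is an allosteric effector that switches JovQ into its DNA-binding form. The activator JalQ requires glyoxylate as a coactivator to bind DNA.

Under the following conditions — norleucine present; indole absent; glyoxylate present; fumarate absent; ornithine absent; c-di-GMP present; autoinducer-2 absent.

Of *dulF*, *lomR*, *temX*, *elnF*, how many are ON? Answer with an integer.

2

Autoinducer-2 is absent, so KulZ is inactive.
Required activator KulZ is absent, so *dulF* is not transcribed.
→ *dulF* is OFF.
Ornithine is absent, so PurN is active.
Glyoxylate is present, so JalQ is active.
With repressor PurN bound, *lomR* is not transcribed.
→ *lomR* is OFF.
c-di-GMP is present, so DulM is active.
Indole is absent, so PurZ is active.
Activator DulM is present, so *temX* is transcribed.
→ *temX* is ON.
Fumarate is absent, so LomQ is inactive.
Norleucine is present, so JovQ is active.
No repressor is bound and JovQ is active, so *elnF* is transcribed.
→ *elnF* is ON.
2 of the 4 genes are transcribed.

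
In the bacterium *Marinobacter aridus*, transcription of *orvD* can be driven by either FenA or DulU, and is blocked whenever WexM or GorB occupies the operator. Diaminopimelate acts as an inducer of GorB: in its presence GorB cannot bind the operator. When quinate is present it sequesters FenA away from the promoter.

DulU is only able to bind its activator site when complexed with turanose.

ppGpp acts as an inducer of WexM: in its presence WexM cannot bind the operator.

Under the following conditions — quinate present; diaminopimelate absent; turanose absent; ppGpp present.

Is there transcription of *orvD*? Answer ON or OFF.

ppGpp is present, so WexM is inactive.
Quinate is present, so FenA is inactive.
Turanose is absent, so DulU is inactive.
Diaminopimelate is absent, so GorB is active.
With repressor GorB bound, *orvD* is not transcribed.

OFF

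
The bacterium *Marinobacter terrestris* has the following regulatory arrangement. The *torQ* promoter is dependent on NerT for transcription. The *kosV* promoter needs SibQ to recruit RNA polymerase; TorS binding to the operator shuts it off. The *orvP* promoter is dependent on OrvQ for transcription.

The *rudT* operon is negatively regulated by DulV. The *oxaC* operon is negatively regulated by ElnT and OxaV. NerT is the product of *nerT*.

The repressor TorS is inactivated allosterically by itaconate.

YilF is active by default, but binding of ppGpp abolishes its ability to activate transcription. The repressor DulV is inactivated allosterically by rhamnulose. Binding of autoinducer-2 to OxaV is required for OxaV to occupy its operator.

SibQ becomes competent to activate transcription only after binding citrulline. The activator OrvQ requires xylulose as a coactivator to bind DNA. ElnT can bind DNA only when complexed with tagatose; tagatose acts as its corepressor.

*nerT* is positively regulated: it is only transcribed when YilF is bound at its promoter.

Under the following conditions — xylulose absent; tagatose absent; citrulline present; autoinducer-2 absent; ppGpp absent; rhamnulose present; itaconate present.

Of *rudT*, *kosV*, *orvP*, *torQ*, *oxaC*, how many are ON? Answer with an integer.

4

Rhamnulose is present, so DulV is inactive.
With no repressor bound, *rudT* is transcribed.
→ *rudT* is ON.
Itaconate is present, so TorS is inactive.
Citrulline is present, so SibQ is active.
No repressor is bound and SibQ is active, so *kosV* is transcribed.
→ *kosV* is ON.
Xylulose is absent, so OrvQ is inactive.
Required activator OrvQ is absent, so *orvP* is not transcribed.
→ *orvP* is OFF.
ppGpp is absent, so YilF is active.
No repressor is bound and YilF is active, so *nerT* is transcribed.
So NerT is produced and active.
No repressor is bound and NerT is active, so *torQ* is transcribed.
→ *torQ* is ON.
Tagatose is absent, so ElnT is inactive.
Autoinducer-2 is absent, so OxaV is inactive.
With no repressor bound, *oxaC* is transcribed.
→ *oxaC* is ON.
4 of the 5 genes are transcribed.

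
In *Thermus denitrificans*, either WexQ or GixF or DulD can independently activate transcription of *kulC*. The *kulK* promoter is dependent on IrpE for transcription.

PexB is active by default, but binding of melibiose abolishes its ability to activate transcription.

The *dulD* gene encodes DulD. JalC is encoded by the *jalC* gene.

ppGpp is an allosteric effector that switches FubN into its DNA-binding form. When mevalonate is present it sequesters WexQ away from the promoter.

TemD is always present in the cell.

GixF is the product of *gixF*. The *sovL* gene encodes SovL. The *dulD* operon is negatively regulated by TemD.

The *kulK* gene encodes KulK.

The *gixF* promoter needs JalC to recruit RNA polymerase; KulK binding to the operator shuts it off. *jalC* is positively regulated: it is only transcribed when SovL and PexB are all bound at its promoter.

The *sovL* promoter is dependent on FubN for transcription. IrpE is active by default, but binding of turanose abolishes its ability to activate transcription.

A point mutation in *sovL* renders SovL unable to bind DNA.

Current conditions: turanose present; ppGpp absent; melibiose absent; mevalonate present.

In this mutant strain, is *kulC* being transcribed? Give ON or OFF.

Mevalonate is present, so WexQ is inactive.
SovL is non-functional in this strain, so it has no effect.
Melibiose is absent, so PexB is active.
Required activator SovL is absent, so *jalC* is not transcribed.
So JalC is not produced.
Turanose is present, so IrpE is inactive.
Required activator IrpE is absent, so *kulK* is not transcribed.
So KulK is not produced.
Required activator JalC is absent, so *gixF* is not transcribed.
So GixF is not produced.
TemD is produced constitutively and is active.
With repressor TemD bound, *dulD* is not transcribed.
So DulD is not produced.
No activator is available at the *kulC* promoter, so *kulC* is not transcribed.

OFF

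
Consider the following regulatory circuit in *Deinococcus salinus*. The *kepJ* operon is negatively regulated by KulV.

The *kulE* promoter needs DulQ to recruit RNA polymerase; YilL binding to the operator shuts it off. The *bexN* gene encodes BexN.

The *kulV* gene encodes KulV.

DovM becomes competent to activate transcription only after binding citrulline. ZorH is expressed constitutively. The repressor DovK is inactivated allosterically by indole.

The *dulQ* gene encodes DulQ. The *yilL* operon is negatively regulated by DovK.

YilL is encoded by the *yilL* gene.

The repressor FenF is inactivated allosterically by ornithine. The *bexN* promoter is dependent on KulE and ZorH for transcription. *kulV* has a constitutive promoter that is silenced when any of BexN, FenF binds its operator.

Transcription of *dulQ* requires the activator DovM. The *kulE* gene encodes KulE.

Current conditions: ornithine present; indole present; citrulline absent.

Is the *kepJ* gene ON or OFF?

Indole is present, so DovK is inactive.
With no repressor bound, *yilL* is transcribed.
So YilL is produced and active.
Citrulline is absent, so DovM is inactive.
Required activator DovM is absent, so *dulQ* is not transcribed.
So DulQ is not produced.
With repressor YilL bound, *kulE* is not transcribed.
So KulE is not produced.
ZorH is produced constitutively and is active.
Required activator KulE is absent, so *bexN* is not transcribed.
So BexN is not produced.
Ornithine is present, so FenF is inactive.
With no repressor bound, *kulV* is transcribed.
So KulV is produced and active.
With repressor KulV bound, *kepJ* is not transcribed.

OFF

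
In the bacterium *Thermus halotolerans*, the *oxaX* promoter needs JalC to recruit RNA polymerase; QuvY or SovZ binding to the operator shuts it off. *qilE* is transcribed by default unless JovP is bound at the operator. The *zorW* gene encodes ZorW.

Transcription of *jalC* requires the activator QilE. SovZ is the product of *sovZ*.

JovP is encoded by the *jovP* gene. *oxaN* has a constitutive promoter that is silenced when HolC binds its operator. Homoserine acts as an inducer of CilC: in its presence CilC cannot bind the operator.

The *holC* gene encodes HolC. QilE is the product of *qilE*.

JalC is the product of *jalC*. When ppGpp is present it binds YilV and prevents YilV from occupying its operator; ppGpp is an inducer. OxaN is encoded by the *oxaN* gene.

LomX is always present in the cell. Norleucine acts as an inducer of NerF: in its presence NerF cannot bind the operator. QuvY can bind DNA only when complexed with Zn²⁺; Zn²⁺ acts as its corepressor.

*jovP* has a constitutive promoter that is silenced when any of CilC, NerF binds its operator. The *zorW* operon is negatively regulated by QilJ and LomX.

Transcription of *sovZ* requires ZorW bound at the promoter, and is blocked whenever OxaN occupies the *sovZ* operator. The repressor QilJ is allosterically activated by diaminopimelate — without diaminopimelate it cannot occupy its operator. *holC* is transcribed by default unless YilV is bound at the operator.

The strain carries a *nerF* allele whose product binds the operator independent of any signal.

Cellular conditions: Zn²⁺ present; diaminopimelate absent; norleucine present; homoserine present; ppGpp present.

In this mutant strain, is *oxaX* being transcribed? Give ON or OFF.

OFF

Zn²⁺ is present, so QuvY is active.
ppGpp is present, so YilV is inactive.
With no repressor bound, *holC* is transcribed.
So HolC is produced and active.
With repressor HolC bound, *oxaN* is not transcribed.
So OxaN is not produced.
Diaminopimelate is absent, so QilJ is inactive.
LomX is produced constitutively and is active.
With repressor LomX bound, *zorW* is not transcribed.
So ZorW is not produced.
Required activator ZorW is absent, so *sovZ* is not transcribed.
So SovZ is not produced.
Homoserine is present, so CilC is inactive.
NerF is constitutively active in this strain.
With repressor NerF bound, *jovP* is not transcribed.
So JovP is not produced.
With no repressor bound, *qilE* is transcribed.
So QilE is produced and active.
No repressor is bound and QilE is active, so *jalC* is transcribed.
So JalC is produced and active.
With repressor QuvY bound, *oxaX* is not transcribed.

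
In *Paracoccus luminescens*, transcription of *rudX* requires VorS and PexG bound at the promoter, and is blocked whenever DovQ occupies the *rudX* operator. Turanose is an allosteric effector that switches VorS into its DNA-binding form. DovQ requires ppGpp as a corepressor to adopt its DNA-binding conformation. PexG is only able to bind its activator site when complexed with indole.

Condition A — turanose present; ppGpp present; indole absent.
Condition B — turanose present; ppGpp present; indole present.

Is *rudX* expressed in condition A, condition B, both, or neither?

Condition A:
Turanose is present, so VorS is active.
ppGpp is present, so DovQ is active.
Indole is absent, so PexG is inactive.
With repressor DovQ bound, *rudX* is not transcribed.
→ *rudX* is OFF in A.
Condition B:
Turanose is present, so VorS is active.
ppGpp is present, so DovQ is active.
Indole is present, so PexG is active.
With repressor DovQ bound, *rudX* is not transcribed.
→ *rudX* is OFF in B.

neither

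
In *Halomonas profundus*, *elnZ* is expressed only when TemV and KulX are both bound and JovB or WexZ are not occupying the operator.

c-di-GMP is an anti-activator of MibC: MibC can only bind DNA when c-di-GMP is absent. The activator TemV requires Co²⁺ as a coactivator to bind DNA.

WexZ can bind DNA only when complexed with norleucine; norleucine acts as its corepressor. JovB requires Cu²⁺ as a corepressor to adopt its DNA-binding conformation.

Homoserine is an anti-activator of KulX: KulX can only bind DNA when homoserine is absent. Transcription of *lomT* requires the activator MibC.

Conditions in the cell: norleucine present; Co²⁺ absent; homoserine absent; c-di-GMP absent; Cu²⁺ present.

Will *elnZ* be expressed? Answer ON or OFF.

OFF

Co²⁺ is absent, so TemV is inactive.
Cu²⁺ is present, so JovB is active.
Homoserine is absent, so KulX is active.
Norleucine is present, so WexZ is active.
With repressor JovB bound, *elnZ* is not transcribed.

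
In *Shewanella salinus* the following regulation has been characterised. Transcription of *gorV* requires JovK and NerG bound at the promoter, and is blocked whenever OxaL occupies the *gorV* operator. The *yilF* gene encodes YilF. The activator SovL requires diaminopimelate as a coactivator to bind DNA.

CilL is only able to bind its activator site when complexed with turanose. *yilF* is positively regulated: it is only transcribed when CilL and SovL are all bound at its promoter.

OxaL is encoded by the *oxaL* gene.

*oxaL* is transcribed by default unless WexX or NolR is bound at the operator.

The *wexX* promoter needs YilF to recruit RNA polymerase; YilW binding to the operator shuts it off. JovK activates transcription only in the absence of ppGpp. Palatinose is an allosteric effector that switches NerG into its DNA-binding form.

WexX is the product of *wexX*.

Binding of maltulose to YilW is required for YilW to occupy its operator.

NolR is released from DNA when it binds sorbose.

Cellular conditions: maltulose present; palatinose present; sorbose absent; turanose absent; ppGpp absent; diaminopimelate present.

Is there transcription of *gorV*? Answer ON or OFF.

ppGpp is absent, so JovK is active.
Maltulose is present, so YilW is active.
Turanose is absent, so CilL is inactive.
Diaminopimelate is present, so SovL is active.
Required activator CilL is absent, so *yilF* is not transcribed.
So YilF is not produced.
With repressor YilW bound, *wexX* is not transcribed.
So WexX is not produced.
Sorbose is absent, so NolR is active.
With repressor NolR bound, *oxaL* is not transcribed.
So OxaL is not produced.
Palatinose is present, so NerG is active.
No repressor is bound and JovK and NerG are active, so *gorV* is transcribed.

ON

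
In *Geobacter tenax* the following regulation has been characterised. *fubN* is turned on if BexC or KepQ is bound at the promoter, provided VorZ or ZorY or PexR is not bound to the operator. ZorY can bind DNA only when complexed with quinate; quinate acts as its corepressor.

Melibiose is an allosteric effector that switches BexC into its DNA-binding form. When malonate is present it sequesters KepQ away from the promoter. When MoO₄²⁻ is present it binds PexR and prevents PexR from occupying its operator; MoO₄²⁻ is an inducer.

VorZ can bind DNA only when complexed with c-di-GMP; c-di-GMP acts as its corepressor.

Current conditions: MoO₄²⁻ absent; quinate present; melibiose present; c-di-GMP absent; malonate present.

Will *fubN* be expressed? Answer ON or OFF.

c-di-GMP is absent, so VorZ is inactive.
Quinate is present, so ZorY is active.
MoO₄²⁻ is absent, so PexR is active.
Melibiose is present, so BexC is active.
Malonate is present, so KepQ is inactive.
With repressor ZorY bound, *fubN* is not transcribed.

OFF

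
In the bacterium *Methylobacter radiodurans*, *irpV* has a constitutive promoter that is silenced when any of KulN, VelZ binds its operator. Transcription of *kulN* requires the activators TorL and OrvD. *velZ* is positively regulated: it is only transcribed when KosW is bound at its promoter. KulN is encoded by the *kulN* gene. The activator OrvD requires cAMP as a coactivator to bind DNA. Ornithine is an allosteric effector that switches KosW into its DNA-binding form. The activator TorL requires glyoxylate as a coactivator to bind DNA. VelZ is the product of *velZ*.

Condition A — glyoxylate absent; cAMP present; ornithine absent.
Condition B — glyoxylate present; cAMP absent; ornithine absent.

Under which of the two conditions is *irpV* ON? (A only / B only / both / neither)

Condition A:
Glyoxylate is absent, so TorL is inactive.
cAMP is present, so OrvD is active.
Required activator TorL is absent, so *kulN* is not transcribed.
So KulN is not produced.
Ornithine is absent, so KosW is inactive.
Required activator KosW is absent, so *velZ* is not transcribed.
So VelZ is not produced.
With no repressor bound, *irpV* is transcribed.
→ *irpV* is ON in A.
Condition B:
Glyoxylate is present, so TorL is active.
cAMP is absent, so OrvD is inactive.
Required activator OrvD is absent, so *kulN* is not transcribed.
So KulN is not produced.
Ornithine is absent, so KosW is inactive.
Required activator KosW is absent, so *velZ* is not transcribed.
So VelZ is not produced.
With no repressor bound, *irpV* is transcribed.
→ *irpV* is ON in B.

both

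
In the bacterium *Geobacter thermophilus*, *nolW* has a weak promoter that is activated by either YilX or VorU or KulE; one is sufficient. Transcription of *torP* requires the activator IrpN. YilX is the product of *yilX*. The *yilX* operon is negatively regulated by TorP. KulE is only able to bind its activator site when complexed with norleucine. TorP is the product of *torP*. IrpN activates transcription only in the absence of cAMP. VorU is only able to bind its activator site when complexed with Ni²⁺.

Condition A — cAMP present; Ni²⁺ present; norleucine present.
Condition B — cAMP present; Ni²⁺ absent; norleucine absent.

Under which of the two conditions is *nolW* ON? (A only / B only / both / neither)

both

Condition A:
cAMP is present, so IrpN is inactive.
Required activator IrpN is absent, so *torP* is not transcribed.
So TorP is not produced.
With no repressor bound, *yilX* is transcribed.
So YilX is produced and active.
Ni²⁺ is present, so VorU is active.
Norleucine is present, so KulE is active.
Activator YilX is present, so *nolW* is transcribed.
→ *nolW* is ON in A.
Condition B:
cAMP is present, so IrpN is inactive.
Required activator IrpN is absent, so *torP* is not transcribed.
So TorP is not produced.
With no repressor bound, *yilX* is transcribed.
So YilX is produced and active.
Ni²⁺ is absent, so VorU is inactive.
Norleucine is absent, so KulE is inactive.
Activator YilX is present, so *nolW* is transcribed.
→ *nolW* is ON in B.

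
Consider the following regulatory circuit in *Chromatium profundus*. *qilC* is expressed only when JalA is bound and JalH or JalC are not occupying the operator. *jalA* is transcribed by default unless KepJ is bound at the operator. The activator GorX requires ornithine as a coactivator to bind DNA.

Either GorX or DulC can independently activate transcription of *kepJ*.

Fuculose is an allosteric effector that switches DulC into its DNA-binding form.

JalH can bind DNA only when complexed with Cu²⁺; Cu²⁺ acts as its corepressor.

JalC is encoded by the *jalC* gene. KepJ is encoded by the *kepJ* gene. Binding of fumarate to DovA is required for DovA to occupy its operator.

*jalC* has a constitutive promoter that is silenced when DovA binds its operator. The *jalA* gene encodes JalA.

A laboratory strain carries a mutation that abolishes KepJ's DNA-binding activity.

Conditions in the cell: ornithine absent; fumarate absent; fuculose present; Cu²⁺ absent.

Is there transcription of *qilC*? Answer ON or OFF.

OFF

KepJ is non-functional in this strain, so it has no effect.
With no repressor bound, *jalA* is transcribed.
So JalA is produced and active.
Cu²⁺ is absent, so JalH is inactive.
Fumarate is absent, so DovA is inactive.
With no repressor bound, *jalC* is transcribed.
So JalC is produced and active.
With repressor JalC bound, *qilC* is not transcribed.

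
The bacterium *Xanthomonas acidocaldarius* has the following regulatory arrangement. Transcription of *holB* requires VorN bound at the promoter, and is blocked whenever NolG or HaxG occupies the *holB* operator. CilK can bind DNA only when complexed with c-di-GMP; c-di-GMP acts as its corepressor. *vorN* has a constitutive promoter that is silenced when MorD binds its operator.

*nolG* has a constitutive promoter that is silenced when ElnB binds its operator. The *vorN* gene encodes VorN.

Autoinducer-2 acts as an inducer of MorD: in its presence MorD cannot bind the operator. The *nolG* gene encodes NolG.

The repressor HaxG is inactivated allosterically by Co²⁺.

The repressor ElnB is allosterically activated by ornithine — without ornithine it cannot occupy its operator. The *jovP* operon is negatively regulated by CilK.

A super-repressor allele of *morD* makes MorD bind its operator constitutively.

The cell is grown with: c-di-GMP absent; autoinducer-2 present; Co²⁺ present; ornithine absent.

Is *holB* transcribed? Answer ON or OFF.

Ornithine is absent, so ElnB is inactive.
With no repressor bound, *nolG* is transcribed.
So NolG is produced and active.
Co²⁺ is present, so HaxG is inactive.
MorD is constitutively active in this strain.
With repressor MorD bound, *vorN* is not transcribed.
So VorN is not produced.
With repressor NolG bound, *holB* is not transcribed.

OFF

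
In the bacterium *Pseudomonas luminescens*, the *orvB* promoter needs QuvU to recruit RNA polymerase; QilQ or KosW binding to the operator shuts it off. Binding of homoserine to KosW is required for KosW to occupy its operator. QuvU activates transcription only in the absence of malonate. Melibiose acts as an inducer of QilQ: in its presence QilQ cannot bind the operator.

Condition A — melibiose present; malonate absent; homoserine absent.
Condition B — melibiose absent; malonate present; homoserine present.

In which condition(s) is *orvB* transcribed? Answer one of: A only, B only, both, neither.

Condition A:
Melibiose is present, so QilQ is inactive.
Malonate is absent, so QuvU is active.
Homoserine is absent, so KosW is inactive.
No repressor is bound and QuvU is active, so *orvB* is transcribed.
→ *orvB* is ON in A.
Condition B:
Melibiose is absent, so QilQ is active.
Malonate is present, so QuvU is inactive.
Homoserine is present, so KosW is active.
With repressor QilQ bound, *orvB* is not transcribed.
→ *orvB* is OFF in B.

A only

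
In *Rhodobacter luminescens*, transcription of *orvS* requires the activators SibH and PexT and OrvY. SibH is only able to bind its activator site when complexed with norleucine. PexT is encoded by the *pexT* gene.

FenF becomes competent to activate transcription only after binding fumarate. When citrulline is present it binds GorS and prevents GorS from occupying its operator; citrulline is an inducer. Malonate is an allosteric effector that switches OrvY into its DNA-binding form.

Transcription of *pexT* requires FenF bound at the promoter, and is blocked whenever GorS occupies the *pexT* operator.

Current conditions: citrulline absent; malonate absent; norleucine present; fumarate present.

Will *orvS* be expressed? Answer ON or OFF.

OFF

Norleucine is present, so SibH is active.
Fumarate is present, so FenF is active.
Citrulline is absent, so GorS is active.
With repressor GorS bound, *pexT* is not transcribed.
So PexT is not produced.
Malonate is absent, so OrvY is inactive.
Required activator PexT is absent, so *orvS* is not transcribed.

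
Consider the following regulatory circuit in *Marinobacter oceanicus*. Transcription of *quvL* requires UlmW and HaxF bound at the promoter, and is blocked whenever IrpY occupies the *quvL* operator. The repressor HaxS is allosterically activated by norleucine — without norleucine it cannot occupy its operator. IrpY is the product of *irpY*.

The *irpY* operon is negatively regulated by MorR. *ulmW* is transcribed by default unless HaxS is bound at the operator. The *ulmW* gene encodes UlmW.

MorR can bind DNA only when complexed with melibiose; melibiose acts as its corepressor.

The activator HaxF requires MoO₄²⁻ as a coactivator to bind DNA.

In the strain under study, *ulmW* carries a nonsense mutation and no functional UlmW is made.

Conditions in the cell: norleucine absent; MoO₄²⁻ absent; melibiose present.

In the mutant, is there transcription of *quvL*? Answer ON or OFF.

OFF

UlmW is non-functional in this strain, so it has no effect.
Melibiose is present, so MorR is active.
With repressor MorR bound, *irpY* is not transcribed.
So IrpY is not produced.
MoO₄²⁻ is absent, so HaxF is inactive.
Required activator UlmW is absent, so *quvL* is not transcribed.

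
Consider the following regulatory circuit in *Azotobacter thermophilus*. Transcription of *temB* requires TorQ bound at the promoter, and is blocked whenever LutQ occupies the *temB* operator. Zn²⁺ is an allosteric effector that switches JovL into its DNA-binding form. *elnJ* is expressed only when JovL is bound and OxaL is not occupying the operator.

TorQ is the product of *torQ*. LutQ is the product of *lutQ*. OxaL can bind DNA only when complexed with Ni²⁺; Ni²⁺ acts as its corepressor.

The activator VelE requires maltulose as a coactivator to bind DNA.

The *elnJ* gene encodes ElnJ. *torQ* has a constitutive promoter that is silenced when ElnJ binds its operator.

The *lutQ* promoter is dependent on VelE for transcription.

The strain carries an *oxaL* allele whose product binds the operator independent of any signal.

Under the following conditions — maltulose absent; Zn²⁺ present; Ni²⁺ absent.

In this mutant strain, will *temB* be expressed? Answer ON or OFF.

ON

OxaL is constitutively active in this strain.
Zn²⁺ is present, so JovL is active.
With repressor OxaL bound, *elnJ* is not transcribed.
So ElnJ is not produced.
With no repressor bound, *torQ* is transcribed.
So TorQ is produced and active.
Maltulose is absent, so VelE is inactive.
Required activator VelE is absent, so *lutQ* is not transcribed.
So LutQ is not produced.
No repressor is bound and TorQ is active, so *temB* is transcribed.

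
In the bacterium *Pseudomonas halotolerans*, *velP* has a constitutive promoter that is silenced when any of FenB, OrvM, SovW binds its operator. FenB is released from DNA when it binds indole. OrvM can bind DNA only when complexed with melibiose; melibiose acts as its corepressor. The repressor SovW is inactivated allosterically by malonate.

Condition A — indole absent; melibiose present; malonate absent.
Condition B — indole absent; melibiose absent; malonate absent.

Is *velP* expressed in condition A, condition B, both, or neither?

neither

Condition A:
Indole is absent, so FenB is active.
Melibiose is present, so OrvM is active.
Malonate is absent, so SovW is active.
With repressor FenB bound, *velP* is not transcribed.
→ *velP* is OFF in A.
Condition B:
Indole is absent, so FenB is active.
Melibiose is absent, so OrvM is inactive.
Malonate is absent, so SovW is active.
With repressor FenB bound, *velP* is not transcribed.
→ *velP* is OFF in B.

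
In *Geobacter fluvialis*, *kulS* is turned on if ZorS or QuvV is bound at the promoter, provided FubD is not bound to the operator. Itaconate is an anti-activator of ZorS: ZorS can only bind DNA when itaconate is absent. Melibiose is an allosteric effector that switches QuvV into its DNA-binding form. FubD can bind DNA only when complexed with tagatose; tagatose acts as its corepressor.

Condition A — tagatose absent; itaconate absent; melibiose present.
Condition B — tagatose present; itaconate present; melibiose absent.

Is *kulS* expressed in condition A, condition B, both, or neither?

A only

Condition A:
Tagatose is absent, so FubD is inactive.
Itaconate is absent, so ZorS is active.
Melibiose is present, so QuvV is active.
Activator ZorS is present, so *kulS* is transcribed.
→ *kulS* is ON in A.
Condition B:
Tagatose is present, so FubD is active.
Itaconate is present, so ZorS is inactive.
Melibiose is absent, so QuvV is inactive.
With repressor FubD bound, *kulS* is not transcribed.
→ *kulS* is OFF in B.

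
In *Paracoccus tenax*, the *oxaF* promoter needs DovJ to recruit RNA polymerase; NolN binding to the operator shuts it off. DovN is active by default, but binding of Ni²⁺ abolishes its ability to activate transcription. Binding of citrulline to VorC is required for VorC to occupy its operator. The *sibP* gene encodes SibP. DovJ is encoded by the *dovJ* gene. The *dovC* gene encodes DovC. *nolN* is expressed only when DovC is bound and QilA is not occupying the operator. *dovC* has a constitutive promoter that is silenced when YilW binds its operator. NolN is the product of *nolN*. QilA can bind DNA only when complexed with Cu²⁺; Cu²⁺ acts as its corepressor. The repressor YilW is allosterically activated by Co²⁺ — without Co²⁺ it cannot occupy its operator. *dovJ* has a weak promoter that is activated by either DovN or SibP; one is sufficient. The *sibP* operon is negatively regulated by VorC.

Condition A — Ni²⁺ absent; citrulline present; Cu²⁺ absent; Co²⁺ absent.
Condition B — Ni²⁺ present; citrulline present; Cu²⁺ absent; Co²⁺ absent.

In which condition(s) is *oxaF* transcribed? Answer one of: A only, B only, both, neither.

Condition A:
Ni²⁺ is absent, so DovN is active.
Citrulline is present, so VorC is active.
With repressor VorC bound, *sibP* is not transcribed.
So SibP is not produced.
Activator DovN is present, so *dovJ* is transcribed.
So DovJ is produced and active.
Cu²⁺ is absent, so QilA is inactive.
Co²⁺ is absent, so YilW is inactive.
With no repressor bound, *dovC* is transcribed.
So DovC is produced and active.
No repressor is bound and DovC is active, so *nolN* is transcribed.
So NolN is produced and active.
With repressor NolN bound, *oxaF* is not transcribed.
→ *oxaF* is OFF in A.
Condition B:
Ni²⁺ is present, so DovN is inactive.
Citrulline is present, so VorC is active.
With repressor VorC bound, *sibP* is not transcribed.
So SibP is not produced.
No activator is available at the *dovJ* promoter, so *dovJ* is not transcribed.
So DovJ is not produced.
Cu²⁺ is absent, so QilA is inactive.
Co²⁺ is absent, so YilW is inactive.
With no repressor bound, *dovC* is transcribed.
So DovC is produced and active.
No repressor is bound and DovC is active, so *nolN* is transcribed.
So NolN is produced and active.
With repressor NolN bound, *oxaF* is not transcribed.
→ *oxaF* is OFF in B.

neither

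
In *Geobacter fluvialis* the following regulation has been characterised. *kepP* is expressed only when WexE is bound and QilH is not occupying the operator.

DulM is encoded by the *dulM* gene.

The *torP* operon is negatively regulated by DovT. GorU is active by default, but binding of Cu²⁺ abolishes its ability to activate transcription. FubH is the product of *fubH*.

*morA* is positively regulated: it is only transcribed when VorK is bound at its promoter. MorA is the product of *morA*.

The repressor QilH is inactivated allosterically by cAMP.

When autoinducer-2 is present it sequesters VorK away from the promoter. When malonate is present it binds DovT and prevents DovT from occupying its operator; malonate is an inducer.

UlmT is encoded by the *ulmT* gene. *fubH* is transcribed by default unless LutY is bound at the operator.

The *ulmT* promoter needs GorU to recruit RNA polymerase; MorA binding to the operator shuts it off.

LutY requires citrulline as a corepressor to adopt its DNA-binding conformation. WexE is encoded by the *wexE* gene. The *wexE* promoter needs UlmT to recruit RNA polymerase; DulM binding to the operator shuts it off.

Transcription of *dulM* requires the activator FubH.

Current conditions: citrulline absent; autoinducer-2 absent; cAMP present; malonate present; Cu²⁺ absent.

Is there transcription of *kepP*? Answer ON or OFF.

cAMP is present, so QilH is inactive.
Citrulline is absent, so LutY is inactive.
With no repressor bound, *fubH* is transcribed.
So FubH is produced and active.
No repressor is bound and FubH is active, so *dulM* is transcribed.
So DulM is produced and active.
Cu²⁺ is absent, so GorU is active.
Autoinducer-2 is absent, so VorK is active.
No repressor is bound and VorK is active, so *morA* is transcribed.
So MorA is produced and active.
With repressor MorA bound, *ulmT* is not transcribed.
So UlmT is not produced.
With repressor DulM bound, *wexE* is not transcribed.
So WexE is not produced.
Required activator WexE is absent, so *kepP* is not transcribed.

OFF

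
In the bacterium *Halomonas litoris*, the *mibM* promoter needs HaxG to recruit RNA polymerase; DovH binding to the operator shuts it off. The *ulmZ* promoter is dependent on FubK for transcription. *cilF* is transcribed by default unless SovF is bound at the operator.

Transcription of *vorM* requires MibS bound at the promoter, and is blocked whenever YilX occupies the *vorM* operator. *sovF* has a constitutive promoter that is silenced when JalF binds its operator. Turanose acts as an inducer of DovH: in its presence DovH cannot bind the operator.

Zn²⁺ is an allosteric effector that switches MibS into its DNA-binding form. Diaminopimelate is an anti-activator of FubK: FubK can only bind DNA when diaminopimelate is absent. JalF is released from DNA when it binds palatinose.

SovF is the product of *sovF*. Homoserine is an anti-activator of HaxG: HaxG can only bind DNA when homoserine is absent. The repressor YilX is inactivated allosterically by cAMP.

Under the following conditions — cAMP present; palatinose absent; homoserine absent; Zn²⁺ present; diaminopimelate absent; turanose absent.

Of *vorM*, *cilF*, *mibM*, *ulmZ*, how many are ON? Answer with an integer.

3

cAMP is present, so YilX is inactive.
Zn²⁺ is present, so MibS is active.
No repressor is bound and MibS is active, so *vorM* is transcribed.
→ *vorM* is ON.
Palatinose is absent, so JalF is active.
With repressor JalF bound, *sovF* is not transcribed.
So SovF is not produced.
With no repressor bound, *cilF* is transcribed.
→ *cilF* is ON.
Homoserine is absent, so HaxG is active.
Turanose is absent, so DovH is active.
With repressor DovH bound, *mibM* is not transcribed.
→ *mibM* is OFF.
Diaminopimelate is absent, so FubK is active.
No repressor is bound and FubK is active, so *ulmZ* is transcribed.
→ *ulmZ* is ON.
3 of the 4 genes are transcribed.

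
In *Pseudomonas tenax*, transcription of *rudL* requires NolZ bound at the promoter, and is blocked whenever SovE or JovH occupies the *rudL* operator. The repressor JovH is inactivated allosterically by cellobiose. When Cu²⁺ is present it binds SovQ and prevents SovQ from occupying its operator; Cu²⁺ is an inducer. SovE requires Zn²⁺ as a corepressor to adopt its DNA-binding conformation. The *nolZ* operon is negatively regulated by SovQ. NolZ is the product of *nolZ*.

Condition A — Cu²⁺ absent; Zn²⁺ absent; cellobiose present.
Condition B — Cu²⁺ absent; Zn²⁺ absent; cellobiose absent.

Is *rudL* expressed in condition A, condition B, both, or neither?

neither

Condition A:
Cu²⁺ is absent, so SovQ is active.
With repressor SovQ bound, *nolZ* is not transcribed.
So NolZ is not produced.
Zn²⁺ is absent, so SovE is inactive.
Cellobiose is present, so JovH is inactive.
Required activator NolZ is absent, so *rudL* is not transcribed.
→ *rudL* is OFF in A.
Condition B:
Cu²⁺ is absent, so SovQ is active.
With repressor SovQ bound, *nolZ* is not transcribed.
So NolZ is not produced.
Zn²⁺ is absent, so SovE is inactive.
Cellobiose is absent, so JovH is active.
With repressor JovH bound, *rudL* is not transcribed.
→ *rudL* is OFF in B.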